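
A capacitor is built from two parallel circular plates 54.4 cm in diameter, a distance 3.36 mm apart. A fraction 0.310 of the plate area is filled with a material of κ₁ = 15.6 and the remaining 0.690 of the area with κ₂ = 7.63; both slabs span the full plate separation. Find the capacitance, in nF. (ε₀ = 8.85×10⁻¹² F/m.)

C ≈ 6.18 nF

A = π(54.4/2 cm)² = 0.232 m².
Side-by-side slabs ⇒ two capacitors in parallel, each spanning the full gap.
C₁ = κ₁ε₀A₁/d = 15.6 × 8.85×10⁻¹² × 7.21×10⁻² / 3.36×10⁻³ = 2.96×10⁻⁹ F.
C₂ = κ₂ε₀A₂/d = 7.63 × 8.85×10⁻¹² × 0.160 / 3.36×10⁻³ = 3.22×10⁻⁹ F.
C = C₁ + C₂ = 6.18×10⁻⁹ F.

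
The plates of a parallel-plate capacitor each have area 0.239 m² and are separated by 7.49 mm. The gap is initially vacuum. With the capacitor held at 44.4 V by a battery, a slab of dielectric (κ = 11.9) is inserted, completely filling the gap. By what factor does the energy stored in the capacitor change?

11.9

Battery connected ⇒ V is held fixed.
C₂ = 11.9 C₁ and U = ½CV², so U₂/U₁ = C₂/C₁ = 11.9.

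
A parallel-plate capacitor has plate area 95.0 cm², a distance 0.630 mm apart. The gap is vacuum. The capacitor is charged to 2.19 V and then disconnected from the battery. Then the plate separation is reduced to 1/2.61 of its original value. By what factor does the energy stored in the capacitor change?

Isolated ⇒ Q is held fixed.
C₂ = 2.61 C₁ and U = Q²/(2C), so U₂/U₁ = C₁/C₂ = 0.383.

U₂/U₁ ≈ 0.383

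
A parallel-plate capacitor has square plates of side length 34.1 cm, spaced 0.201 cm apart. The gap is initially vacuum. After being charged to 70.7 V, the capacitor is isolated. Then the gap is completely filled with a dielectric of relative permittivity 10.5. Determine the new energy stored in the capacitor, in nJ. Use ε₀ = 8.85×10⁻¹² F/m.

U ≈ 122 nJ

A = (34.1 cm)² = 0.116 m².
Initially C₁ = ε₀A/d = 8.85×10⁻¹² × 0.116 / 2.01×10⁻³ = 5.12×10⁻¹⁰ F.
U₁ = 1.28×10⁻⁶ J.
Isolated ⇒ Q is held fixed. C₂ = 10.5 C₁ and U = Q²/(2C), so U₂/U₁ = C₁/C₂ = 0.0952.
U₂ = 0.0952 × 1.28×10⁻⁶ = 1.22×10⁻⁷ J.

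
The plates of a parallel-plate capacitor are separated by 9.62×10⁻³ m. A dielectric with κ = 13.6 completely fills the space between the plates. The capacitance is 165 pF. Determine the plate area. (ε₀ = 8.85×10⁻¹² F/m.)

A = Cd/(κε₀) = 1.65×10⁻¹⁰ × 9.62×10⁻³ / (13.6 × 8.85×10⁻¹²) = 1.32×10⁻² m².

A ≈ 132 cm²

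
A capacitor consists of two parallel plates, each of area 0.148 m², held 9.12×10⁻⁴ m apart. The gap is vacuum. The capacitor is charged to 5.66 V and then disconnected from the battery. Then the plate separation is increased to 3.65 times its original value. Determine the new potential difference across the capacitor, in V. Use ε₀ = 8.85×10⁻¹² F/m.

20.7 V

Initially C₁ = ε₀A/d = 8.85×10⁻¹² × 0.148 / 9.12×10⁻⁴ = 1.44×10⁻⁹ F.
V₁ = 5.66 V.
Isolated ⇒ Q is held fixed. C₂ = 0.274 C₁ and V = Q/C, so V₂/V₁ = C₁/C₂ = 3.65.
V₂ = 3.65 × 5.66 = 20.7 V.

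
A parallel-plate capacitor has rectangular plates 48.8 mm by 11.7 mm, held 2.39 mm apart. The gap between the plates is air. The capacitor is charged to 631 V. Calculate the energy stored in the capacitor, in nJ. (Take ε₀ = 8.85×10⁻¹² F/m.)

A = 48.8 × 11.7 mm² = 5.71×10⁻⁴ m².
C = ε₀A/d = 8.85×10⁻¹² × 5.71×10⁻⁴ / 2.39×10⁻³ = 2.11×10⁻¹² F.
U = ½CV² = ½ × 2.11×10⁻¹² × (631)² = 4.21×10⁻⁷ J.

421 nJ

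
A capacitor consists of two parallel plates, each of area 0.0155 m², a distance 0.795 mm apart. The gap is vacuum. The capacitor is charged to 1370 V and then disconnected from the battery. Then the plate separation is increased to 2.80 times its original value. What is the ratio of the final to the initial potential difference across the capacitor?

Isolated ⇒ Q is held fixed.
C₂ = 0.357 C₁ and V = Q/C, so V₂/V₁ = C₁/C₂ = 2.80.

2.80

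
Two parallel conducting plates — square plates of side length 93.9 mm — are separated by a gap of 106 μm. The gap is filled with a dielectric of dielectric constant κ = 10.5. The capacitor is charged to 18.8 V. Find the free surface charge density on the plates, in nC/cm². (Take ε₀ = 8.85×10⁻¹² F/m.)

A = (93.9 mm)² = 8.82×10⁻³ m².
C = κε₀A/d = 10.5 × 8.85×10⁻¹² × 8.82×10⁻³ / 1.06×10⁻⁴ = 7.73×10⁻⁹ F.
σ = Q/A = CV/A = 7.73×10⁻⁹ × 18.8 / 8.82×10⁻³ = 1.65×10⁻⁵ C/m².

1.65 nC/cm²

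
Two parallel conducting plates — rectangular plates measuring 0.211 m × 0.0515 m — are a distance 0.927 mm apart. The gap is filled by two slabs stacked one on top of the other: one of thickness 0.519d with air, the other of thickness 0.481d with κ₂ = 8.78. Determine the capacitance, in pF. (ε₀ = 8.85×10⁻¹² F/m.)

A = 0.211 × 0.0515 m² = 1.09×10⁻² m².
Stacked slabs ⇒ two capacitors in series, each with the full plate area.
C₁ = κ₁ε₀A/d₁ = 1.00 × 8.85×10⁻¹² × 1.09×10⁻² / 4.81×10⁻⁴ = 2.00×10⁻¹⁰ F.
C₂ = κ₂ε₀A/d₂ = 8.78 × 8.85×10⁻¹² × 1.09×10⁻² / 4.46×10⁻⁴ = 1.89×10⁻⁹ F.
C = (1/C₁ + 1/C₂)⁻¹ = 1.81×10⁻¹⁰ F.

181 pF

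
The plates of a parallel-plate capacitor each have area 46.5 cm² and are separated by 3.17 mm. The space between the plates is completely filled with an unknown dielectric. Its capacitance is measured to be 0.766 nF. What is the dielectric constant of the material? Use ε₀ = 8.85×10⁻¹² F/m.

A = 46.5 cm² = 4.65×10⁻³ m².
κ = Cd/(ε₀A) = 7.66×10⁻¹⁰ × 3.17×10⁻³ / (8.85×10⁻¹² × 4.65×10⁻³) = 59.0.

κ ≈ 59.0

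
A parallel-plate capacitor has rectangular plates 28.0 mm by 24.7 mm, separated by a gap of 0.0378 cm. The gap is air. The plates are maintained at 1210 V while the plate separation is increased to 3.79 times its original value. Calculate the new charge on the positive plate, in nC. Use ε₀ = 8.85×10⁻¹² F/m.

Q ≈ 5.17 nC

A = 28.0 × 24.7 mm² = 6.92×10⁻⁴ m².
Initially C₁ = ε₀A/d = 8.85×10⁻¹² × 6.92×10⁻⁴ / 3.78×10⁻⁴ = 1.62×10⁻¹¹ F.
Q₁ = 1.96×10⁻⁸ C.
Battery connected ⇒ V is held fixed. C₂ = 0.264 C₁ and Q = CV, so Q₂/Q₁ = C₂/C₁ = 0.264.
Q₂ = 0.264 × 1.96×10⁻⁸ = 5.17×10⁻⁹ C.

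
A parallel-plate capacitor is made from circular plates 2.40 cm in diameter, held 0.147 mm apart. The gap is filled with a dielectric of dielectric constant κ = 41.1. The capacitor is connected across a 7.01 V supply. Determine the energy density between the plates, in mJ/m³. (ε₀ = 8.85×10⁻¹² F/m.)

E = V/d = 7.01 / 1.47×10⁻⁴ = 4.77×10⁴ V/m.
u = ½κε₀E² = ½ × 41.1 × 8.85×10⁻¹² × (4.77×10⁴)² = 0.414 J/m³.

414 mJ/m³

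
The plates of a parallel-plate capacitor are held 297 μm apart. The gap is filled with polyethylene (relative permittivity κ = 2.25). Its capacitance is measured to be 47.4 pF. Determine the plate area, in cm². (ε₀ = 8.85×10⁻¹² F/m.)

7.07 cm²

A = Cd/(κε₀) = 4.74×10⁻¹¹ × 2.97×10⁻⁴ / (2.25 × 8.85×10⁻¹²) = 7.07×10⁻⁴ m².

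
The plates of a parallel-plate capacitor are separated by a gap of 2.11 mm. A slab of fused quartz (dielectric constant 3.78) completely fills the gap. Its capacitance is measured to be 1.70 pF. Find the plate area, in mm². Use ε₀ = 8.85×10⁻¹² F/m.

107 mm²

A = Cd/(κε₀) = 1.70×10⁻¹² × 2.11×10⁻³ / (3.78 × 8.85×10⁻¹²) = 1.07×10⁻⁴ m².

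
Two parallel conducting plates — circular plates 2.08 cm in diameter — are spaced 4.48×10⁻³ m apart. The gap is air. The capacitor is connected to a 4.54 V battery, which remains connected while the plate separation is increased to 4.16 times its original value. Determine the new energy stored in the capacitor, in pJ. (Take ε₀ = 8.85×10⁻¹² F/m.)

U ≈ 1.66 pJ

A = π(2.08/2 cm)² = 3.40×10⁻⁴ m².
Initially C₁ = ε₀A/d = 8.85×10⁻¹² × 3.40×10⁻⁴ / 4.48×10⁻³ = 6.71×10⁻¹³ F.
U₁ = 6.92×10⁻¹² J.
Battery connected ⇒ V is held fixed. C₂ = 0.240 C₁ and U = ½CV², so U₂/U₁ = C₂/C₁ = 0.240.
U₂ = 0.240 × 6.92×10⁻¹² = 1.66×10⁻¹² J.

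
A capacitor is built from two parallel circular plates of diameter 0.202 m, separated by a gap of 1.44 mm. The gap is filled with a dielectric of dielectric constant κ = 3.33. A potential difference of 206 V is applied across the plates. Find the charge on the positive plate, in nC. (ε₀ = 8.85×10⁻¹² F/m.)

Q ≈ 135 nC

A = π(0.202/2 m)² = 3.20×10⁻² m².
C = κε₀A/d = 3.33 × 8.85×10⁻¹² × 3.20×10⁻² / 1.44×10⁻³ = 6.56×10⁻¹⁰ F.
Q = CV = 6.56×10⁻¹⁰ × 206 = 1.35×10⁻⁷ C.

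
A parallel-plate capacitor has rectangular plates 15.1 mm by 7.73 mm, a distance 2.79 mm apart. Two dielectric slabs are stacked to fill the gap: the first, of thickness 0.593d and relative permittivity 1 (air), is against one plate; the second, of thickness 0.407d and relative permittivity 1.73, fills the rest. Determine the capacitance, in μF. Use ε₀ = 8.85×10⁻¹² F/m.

A = 15.1 × 7.73 mm² = 1.17×10⁻⁴ m².
Stacked slabs ⇒ two capacitors in series, each with the full plate area.
C₁ = κ₁ε₀A/d₁ = 1.00 × 8.85×10⁻¹² × 1.17×10⁻⁴ / 1.65×10⁻³ = 6.24×10⁻¹³ F.
C₂ = κ₂ε₀A/d₂ = 1.73 × 8.85×10⁻¹² × 1.17×10⁻⁴ / 1.14×10⁻³ = 1.57×10⁻¹² F.
C = (1/C₁ + 1/C₂)⁻¹ = 4.47×10⁻¹³ F.

4.47×10⁻⁷ μF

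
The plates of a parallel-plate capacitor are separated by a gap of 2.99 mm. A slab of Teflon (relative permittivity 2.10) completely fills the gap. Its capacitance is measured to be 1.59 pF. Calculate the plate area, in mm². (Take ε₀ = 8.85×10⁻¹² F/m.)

256 mm²

A = Cd/(κε₀) = 1.59×10⁻¹² × 2.99×10⁻³ / (2.10 × 8.85×10⁻¹²) = 2.56×10⁻⁴ m².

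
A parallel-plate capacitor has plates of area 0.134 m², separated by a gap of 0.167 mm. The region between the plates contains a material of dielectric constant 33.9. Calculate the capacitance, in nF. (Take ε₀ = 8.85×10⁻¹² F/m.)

C = κε₀A/d = 33.9 × 8.85×10⁻¹² × 0.134 / 1.67×10⁻⁴ = 2.41×10⁻⁷ F.

C ≈ 241 nF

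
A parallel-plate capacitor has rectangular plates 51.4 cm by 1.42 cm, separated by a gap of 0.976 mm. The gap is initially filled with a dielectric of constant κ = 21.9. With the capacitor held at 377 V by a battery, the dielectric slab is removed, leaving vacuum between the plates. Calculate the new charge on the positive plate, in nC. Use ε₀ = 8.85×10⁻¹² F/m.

Q ≈ 25.0 nC

A = 51.4 × 1.42 cm² = 7.30×10⁻³ m².
Initially C₁ = κε₀A/d = 21.9 × 8.85×10⁻¹² × 7.30×10⁻³ / 9.76×10⁻⁴ = 1.45×10⁻⁹ F.
Q₁ = 5.46×10⁻⁷ C.
Battery connected ⇒ V is held fixed. C₂ = 0.0457 C₁ and Q = CV, so Q₂/Q₁ = C₂/C₁ = 0.0457.
Q₂ = 0.0457 × 5.46×10⁻⁷ = 2.50×10⁻⁸ C.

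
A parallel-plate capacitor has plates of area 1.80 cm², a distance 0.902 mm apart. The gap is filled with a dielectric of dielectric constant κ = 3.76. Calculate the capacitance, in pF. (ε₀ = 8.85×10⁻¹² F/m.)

6.64 pF

A = 1.80 cm² = 1.80×10⁻⁴ m².
C = κε₀A/d = 3.76 × 8.85×10⁻¹² × 1.80×10⁻⁴ / 9.02×10⁻⁴ = 6.64×10⁻¹² F.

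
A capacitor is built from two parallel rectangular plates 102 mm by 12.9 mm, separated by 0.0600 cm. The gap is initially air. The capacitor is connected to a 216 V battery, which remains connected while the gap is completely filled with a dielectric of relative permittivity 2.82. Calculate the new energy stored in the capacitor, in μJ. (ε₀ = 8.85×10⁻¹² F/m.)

1.28 μJ

A = 102 × 12.9 mm² = 1.32×10⁻³ m².
Initially C₁ = ε₀A/d = 8.85×10⁻¹² × 1.32×10⁻³ / 6.00×10⁻⁴ = 1.94×10⁻¹¹ F.
U₁ = 4.53×10⁻⁷ J.
Battery connected ⇒ V is held fixed. C₂ = 2.82 C₁ and U = ½CV², so U₂/U₁ = C₂/C₁ = 2.82.
U₂ = 2.82 × 4.53×10⁻⁷ = 1.28×10⁻⁶ J.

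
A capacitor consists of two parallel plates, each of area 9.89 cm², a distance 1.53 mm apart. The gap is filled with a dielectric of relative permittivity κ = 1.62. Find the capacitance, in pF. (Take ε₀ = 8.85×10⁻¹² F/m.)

C ≈ 9.27 pF

A = 9.89 cm² = 9.89×10⁻⁴ m².
C = κε₀A/d = 1.62 × 8.85×10⁻¹² × 9.89×10⁻⁴ / 1.53×10⁻³ = 9.27×10⁻¹² F.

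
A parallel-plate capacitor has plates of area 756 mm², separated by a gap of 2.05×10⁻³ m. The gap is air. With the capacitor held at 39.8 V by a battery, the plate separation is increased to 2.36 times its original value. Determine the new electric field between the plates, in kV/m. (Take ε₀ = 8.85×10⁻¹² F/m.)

A = 756 mm² = 7.56×10⁻⁴ m².
Initially C₁ = ε₀A/d = 8.85×10⁻¹² × 7.56×10⁻⁴ / 2.05×10⁻³ = 3.26×10⁻¹² F.
E₁ = 1.94×10⁴ V/m.
Battery connected ⇒ V is held fixed. E = V/d, so E₂/E₁ = d₁/d₂ = 0.424.
E₂ = 0.424 × 1.94×10⁴ = 8.23×10³ V/m.

E ≈ 8.23 kV/m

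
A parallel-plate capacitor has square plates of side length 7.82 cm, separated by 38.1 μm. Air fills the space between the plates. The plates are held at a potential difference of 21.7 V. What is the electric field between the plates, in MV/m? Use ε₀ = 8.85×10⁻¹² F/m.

E = V/d = 21.7 / 3.81×10⁻⁵ = 5.70×10⁵ V/m.

E ≈ 0.570 MV/m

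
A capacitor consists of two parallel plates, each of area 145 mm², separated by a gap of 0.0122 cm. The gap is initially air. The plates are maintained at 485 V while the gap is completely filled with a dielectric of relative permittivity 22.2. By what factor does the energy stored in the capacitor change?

U₂/U₁ ≈ 22.2

Battery connected ⇒ V is held fixed.
C₂ = 22.2 C₁ and U = ½CV², so U₂/U₁ = C₂/C₁ = 22.2.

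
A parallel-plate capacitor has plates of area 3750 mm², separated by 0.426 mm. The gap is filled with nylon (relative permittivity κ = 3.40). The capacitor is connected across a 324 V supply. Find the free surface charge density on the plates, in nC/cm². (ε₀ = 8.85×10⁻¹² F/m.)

A = 3750 mm² = 3.75×10⁻³ m².
C = κε₀A/d = 3.40 × 8.85×10⁻¹² × 3.75×10⁻³ / 4.26×10⁻⁴ = 2.65×10⁻¹⁰ F.
σ = Q/A = CV/A = 2.65×10⁻¹⁰ × 324 / 3.75×10⁻³ = 2.29×10⁻⁵ C/m².

2.29 nC/cm²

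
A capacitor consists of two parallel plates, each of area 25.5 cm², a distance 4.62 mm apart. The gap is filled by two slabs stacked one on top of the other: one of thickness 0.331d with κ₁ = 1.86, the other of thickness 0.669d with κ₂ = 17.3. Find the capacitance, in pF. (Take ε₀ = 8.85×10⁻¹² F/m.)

A = 25.5 cm² = 2.55×10⁻³ m².
Stacked slabs ⇒ two capacitors in series, each with the full plate area.
C₁ = κ₁ε₀A/d₁ = 1.86 × 8.85×10⁻¹² × 2.55×10⁻³ / 1.53×10⁻³ = 2.74×10⁻¹¹ F.
C₂ = κ₂ε₀A/d₂ = 17.3 × 8.85×10⁻¹² × 2.55×10⁻³ / 3.09×10⁻³ = 1.26×10⁻¹⁰ F.
C = (1/C₁ + 1/C₂)⁻¹ = 2.25×10⁻¹¹ F.

C ≈ 22.5 pF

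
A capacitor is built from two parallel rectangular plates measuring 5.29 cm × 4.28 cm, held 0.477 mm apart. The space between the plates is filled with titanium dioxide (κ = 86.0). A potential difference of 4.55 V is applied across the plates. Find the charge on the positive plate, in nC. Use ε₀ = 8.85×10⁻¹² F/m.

A = 5.29 × 4.28 cm² = 2.26×10⁻³ m².
C = κε₀A/d = 86.0 × 8.85×10⁻¹² × 2.26×10⁻³ / 4.77×10⁻⁴ = 3.61×10⁻⁹ F.
Q = CV = 3.61×10⁻⁹ × 4.55 = 1.64×10⁻⁸ C.

Q ≈ 16.4 nC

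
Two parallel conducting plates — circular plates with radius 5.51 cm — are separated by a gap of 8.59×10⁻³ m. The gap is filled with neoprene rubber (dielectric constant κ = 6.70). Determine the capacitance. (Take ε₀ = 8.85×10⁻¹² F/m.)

A = π(5.51 cm)² = 9.54×10⁻³ m².
C = κε₀A/d = 6.70 × 8.85×10⁻¹² × 9.54×10⁻³ / 8.59×10⁻³ = 6.58×10⁻¹¹ F.

C ≈ 65.8 pF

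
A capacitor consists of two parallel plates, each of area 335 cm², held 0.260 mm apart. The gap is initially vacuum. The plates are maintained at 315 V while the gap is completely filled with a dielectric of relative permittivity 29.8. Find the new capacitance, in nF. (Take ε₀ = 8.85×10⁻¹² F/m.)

A = 335 cm² = 3.35×10⁻² m².
Initially C₁ = ε₀A/d = 8.85×10⁻¹² × 3.35×10⁻² / 2.60×10⁻⁴ = 1.14×10⁻⁹ F.
C = κε₀A/d scales with κ, so C₂/C₁ = κ = 29.8.
C₂ = 29.8 × 1.14×10⁻⁹ = 3.40×10⁻⁸ F.

34.0 nF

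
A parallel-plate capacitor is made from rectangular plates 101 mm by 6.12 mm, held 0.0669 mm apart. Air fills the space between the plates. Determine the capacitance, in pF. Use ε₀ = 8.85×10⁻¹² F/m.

81.8 pF

A = 101 × 6.12 mm² = 6.18×10⁻⁴ m².
C = ε₀A/d = 8.85×10⁻¹² × 6.18×10⁻⁴ / 6.69×10⁻⁵ = 8.18×10⁻¹¹ F.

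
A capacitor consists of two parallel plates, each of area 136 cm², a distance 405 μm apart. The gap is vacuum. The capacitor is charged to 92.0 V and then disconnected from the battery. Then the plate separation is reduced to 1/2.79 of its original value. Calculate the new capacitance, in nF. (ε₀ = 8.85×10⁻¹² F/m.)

0.829 nF

A = 136 cm² = 1.36×10⁻² m².
Initially C₁ = ε₀A/d = 8.85×10⁻¹² × 1.36×10⁻² / 4.05×10⁻⁴ = 2.97×10⁻¹⁰ F.
C = ε₀A/d scales as 1/d, so C₂/C₁ = d₁/d₂ = 2.79.
C₂ = 2.79 × 2.97×10⁻¹⁰ = 8.29×10⁻¹⁰ F.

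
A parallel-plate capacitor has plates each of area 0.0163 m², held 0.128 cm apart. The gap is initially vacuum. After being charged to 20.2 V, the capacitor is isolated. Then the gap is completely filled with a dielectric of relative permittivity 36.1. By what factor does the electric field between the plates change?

E₂/E₁ ≈ 0.0277

Isolated ⇒ Q is held fixed.
V₂ = Q/C₂ = V₁/36.1; E = V/d, so E₂/E₁ = (V₂/V₁)(d₁/d₂) = 0.0277.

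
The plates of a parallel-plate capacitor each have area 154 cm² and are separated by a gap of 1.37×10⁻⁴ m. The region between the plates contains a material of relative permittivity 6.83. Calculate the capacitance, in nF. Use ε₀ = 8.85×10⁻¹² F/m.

6.79 nF

A = 154 cm² = 1.54×10⁻² m².
C = κε₀A/d = 6.83 × 8.85×10⁻¹² × 1.54×10⁻² / 1.37×10⁻⁴ = 6.79×10⁻⁹ F.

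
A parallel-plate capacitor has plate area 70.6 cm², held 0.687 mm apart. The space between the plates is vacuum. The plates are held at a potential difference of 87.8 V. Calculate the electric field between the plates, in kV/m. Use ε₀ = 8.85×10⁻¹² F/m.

E = V/d = 87.8 / 6.87×10⁻⁴ = 1.28×10⁵ V/m.

E ≈ 128 kV/m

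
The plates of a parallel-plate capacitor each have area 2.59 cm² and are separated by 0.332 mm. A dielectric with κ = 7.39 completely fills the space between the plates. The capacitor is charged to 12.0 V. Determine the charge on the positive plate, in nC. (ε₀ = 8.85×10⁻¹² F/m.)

0.612 nC

A = 2.59 cm² = 2.59×10⁻⁴ m².
C = κε₀A/d = 7.39 × 8.85×10⁻¹² × 2.59×10⁻⁴ / 3.32×10⁻⁴ = 5.10×10⁻¹¹ F.
Q = CV = 5.10×10⁻¹¹ × 12.0 = 6.12×10⁻¹⁰ C.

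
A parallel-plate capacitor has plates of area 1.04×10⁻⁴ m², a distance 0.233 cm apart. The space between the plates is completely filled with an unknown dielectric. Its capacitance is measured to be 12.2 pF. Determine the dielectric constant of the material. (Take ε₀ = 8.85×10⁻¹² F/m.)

κ = Cd/(ε₀A) = 1.22×10⁻¹¹ × 2.33×10⁻³ / (8.85×10⁻¹² × 1.04×10⁻⁴) = 30.9.

κ ≈ 30.9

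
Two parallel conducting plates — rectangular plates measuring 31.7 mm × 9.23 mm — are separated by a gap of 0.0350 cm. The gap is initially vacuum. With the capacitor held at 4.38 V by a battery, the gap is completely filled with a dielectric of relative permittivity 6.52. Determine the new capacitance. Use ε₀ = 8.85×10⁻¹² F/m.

A = 31.7 × 9.23 mm² = 2.93×10⁻⁴ m².
Initially C₁ = ε₀A/d = 8.85×10⁻¹² × 2.93×10⁻⁴ / 3.50×10⁻⁴ = 7.40×10⁻¹² F.
C = κε₀A/d scales with κ, so C₂/C₁ = κ = 6.52.
C₂ = 6.52 × 7.40×10⁻¹² = 4.82×10⁻¹¹ F.

48.2 pF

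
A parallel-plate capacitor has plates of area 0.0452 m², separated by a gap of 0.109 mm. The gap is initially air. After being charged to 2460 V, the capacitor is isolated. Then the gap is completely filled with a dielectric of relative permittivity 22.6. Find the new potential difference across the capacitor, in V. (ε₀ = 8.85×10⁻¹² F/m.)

V ≈ 109 V

Initially C₁ = ε₀A/d = 8.85×10⁻¹² × 4.52×10⁻² / 1.09×10⁻⁴ = 3.67×10⁻⁹ F.
V₁ = 2.46×10³ V.
Isolated ⇒ Q is held fixed. C₂ = 22.6 C₁ and V = Q/C, so V₂/V₁ = C₁/C₂ = 0.0442.
V₂ = 0.0442 × 2.46×10³ = 1.09×10² V.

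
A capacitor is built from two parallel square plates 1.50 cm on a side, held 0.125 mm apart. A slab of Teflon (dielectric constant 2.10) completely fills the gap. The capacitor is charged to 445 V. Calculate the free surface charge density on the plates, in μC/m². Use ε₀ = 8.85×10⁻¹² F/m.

66.2 μC/m²

A = (1.50 cm)² = 2.25×10⁻⁴ m².
C = κε₀A/d = 2.10 × 8.85×10⁻¹² × 2.25×10⁻⁴ / 1.25×10⁻⁴ = 3.35×10⁻¹¹ F.
σ = Q/A = CV/A = 3.35×10⁻¹¹ × 445 / 2.25×10⁻⁴ = 6.62×10⁻⁵ C/m².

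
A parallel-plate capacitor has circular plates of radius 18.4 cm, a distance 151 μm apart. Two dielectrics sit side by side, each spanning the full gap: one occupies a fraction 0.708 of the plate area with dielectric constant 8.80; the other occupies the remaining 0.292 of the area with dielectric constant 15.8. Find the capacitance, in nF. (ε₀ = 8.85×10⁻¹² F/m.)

67.6 nF

A = π(18.4 cm)² = 0.106 m².
Side-by-side slabs ⇒ two capacitors in parallel, each spanning the full gap.
C₁ = κ₁ε₀A₁/d = 8.80 × 8.85×10⁻¹² × 7.53×10⁻² / 1.51×10⁻⁴ = 3.88×10⁻⁸ F.
C₂ = κ₂ε₀A₂/d = 15.8 × 8.85×10⁻¹² × 3.11×10⁻² / 1.51×10⁻⁴ = 2.88×10⁻⁸ F.
C = C₁ + C₂ = 6.76×10⁻⁸ F.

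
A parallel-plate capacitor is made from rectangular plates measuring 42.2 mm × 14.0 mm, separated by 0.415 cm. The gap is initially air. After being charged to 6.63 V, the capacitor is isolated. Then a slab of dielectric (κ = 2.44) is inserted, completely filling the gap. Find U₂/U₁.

Isolated ⇒ Q is held fixed.
C₂ = 2.44 C₁ and U = Q²/(2C), so U₂/U₁ = C₁/C₂ = 0.410.

U₂/U₁ ≈ 0.410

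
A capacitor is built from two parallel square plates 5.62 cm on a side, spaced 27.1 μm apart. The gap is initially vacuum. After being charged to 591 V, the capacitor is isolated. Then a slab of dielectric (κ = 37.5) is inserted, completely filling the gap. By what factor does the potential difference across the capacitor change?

0.0267

Isolated ⇒ Q is held fixed.
C₂ = 37.5 C₁ and V = Q/C, so V₂/V₁ = C₁/C₂ = 0.0267.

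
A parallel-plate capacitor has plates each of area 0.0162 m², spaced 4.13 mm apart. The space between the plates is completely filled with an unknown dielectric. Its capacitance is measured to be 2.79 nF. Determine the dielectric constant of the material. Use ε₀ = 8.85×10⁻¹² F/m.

κ ≈ 80.4

κ = Cd/(ε₀A) = 2.79×10⁻⁹ × 4.13×10⁻³ / (8.85×10⁻¹² × 1.62×10⁻²) = 80.4.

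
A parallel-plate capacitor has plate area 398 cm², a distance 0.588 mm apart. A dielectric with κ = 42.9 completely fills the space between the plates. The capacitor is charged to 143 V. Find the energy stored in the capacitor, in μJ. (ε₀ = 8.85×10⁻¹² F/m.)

263 μJ

A = 398 cm² = 3.98×10⁻² m².
C = κε₀A/d = 42.9 × 8.85×10⁻¹² × 3.98×10⁻² / 5.88×10⁻⁴ = 2.57×10⁻⁸ F.
U = ½CV² = ½ × 2.57×10⁻⁸ × (143)² = 2.63×10⁻⁴ J.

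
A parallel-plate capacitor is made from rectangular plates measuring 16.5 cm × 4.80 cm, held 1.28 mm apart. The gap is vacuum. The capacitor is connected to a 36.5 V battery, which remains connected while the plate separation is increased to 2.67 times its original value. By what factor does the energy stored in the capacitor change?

Battery connected ⇒ V is held fixed.
C₂ = 0.375 C₁ and U = ½CV², so U₂/U₁ = C₂/C₁ = 0.375.

U₂/U₁ ≈ 0.375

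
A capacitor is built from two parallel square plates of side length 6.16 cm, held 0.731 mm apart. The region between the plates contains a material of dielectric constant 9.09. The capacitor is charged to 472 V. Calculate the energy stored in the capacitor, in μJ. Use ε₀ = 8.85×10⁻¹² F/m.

U ≈ 46.5 μJ

A = (6.16 cm)² = 3.79×10⁻³ m².
C = κε₀A/d = 9.09 × 8.85×10⁻¹² × 3.79×10⁻³ / 7.31×10⁻⁴ = 4.18×10⁻¹⁰ F.
U = ½CV² = ½ × 4.18×10⁻¹⁰ × (472)² = 4.65×10⁻⁵ J.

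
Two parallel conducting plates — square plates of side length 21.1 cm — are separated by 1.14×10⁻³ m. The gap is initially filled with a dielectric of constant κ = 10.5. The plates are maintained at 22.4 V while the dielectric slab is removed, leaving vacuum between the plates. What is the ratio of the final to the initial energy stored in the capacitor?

U₂/U₁ ≈ 0.0952

Battery connected ⇒ V is held fixed.
C₂ = 0.0952 C₁ and U = ½CV², so U₂/U₁ = C₂/C₁ = 0.0952.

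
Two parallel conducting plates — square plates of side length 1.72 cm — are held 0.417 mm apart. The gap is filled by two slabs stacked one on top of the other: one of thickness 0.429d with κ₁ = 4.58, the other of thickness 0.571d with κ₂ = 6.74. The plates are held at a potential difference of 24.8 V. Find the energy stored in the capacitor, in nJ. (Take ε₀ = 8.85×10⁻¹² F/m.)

U ≈ 10.8 nJ

A = (1.72 cm)² = 2.96×10⁻⁴ m².
Stacked slabs ⇒ two capacitors in series, each with the full plate area.
C₁ = κ₁ε₀A/d₁ = 4.58 × 8.85×10⁻¹² × 2.96×10⁻⁴ / 1.79×10⁻⁴ = 6.70×10⁻¹¹ F.
C₂ = κ₂ε₀A/d₂ = 6.74 × 8.85×10⁻¹² × 2.96×10⁻⁴ / 2.38×10⁻⁴ = 7.41×10⁻¹¹ F.
C = (1/C₁ + 1/C₂)⁻¹ = 3.52×10⁻¹¹ F.
U = ½CV² = ½ × 3.52×10⁻¹¹ × (24.8)² = 1.08×10⁻⁸ J.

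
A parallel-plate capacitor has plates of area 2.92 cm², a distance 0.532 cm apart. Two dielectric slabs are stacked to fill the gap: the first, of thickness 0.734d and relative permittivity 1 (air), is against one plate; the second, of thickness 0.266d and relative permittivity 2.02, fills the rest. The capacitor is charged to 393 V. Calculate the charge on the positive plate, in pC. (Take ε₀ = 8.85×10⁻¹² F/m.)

A = 2.92 cm² = 2.92×10⁻⁴ m².
Stacked slabs ⇒ two capacitors in series, each with the full plate area.
C₁ = κ₁ε₀A/d₁ = 1.00 × 8.85×10⁻¹² × 2.92×10⁻⁴ / 3.90×10⁻³ = 6.62×10⁻¹³ F.
C₂ = κ₂ε₀A/d₂ = 2.02 × 8.85×10⁻¹² × 2.92×10⁻⁴ / 1.42×10⁻³ = 3.69×10⁻¹² F.
C = (1/C₁ + 1/C₂)⁻¹ = 5.61×10⁻¹³ F.
Q = CV = 5.61×10⁻¹³ × 393 = 2.21×10⁻¹⁰ C.

Q ≈ 221 pC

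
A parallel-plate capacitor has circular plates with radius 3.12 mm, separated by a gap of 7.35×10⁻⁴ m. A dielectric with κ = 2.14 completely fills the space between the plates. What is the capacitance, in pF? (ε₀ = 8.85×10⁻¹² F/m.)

A = π(3.12 mm)² = 3.06×10⁻⁵ m².
C = κε₀A/d = 2.14 × 8.85×10⁻¹² × 3.06×10⁻⁵ / 7.35×10⁻⁴ = 7.88×10⁻¹³ F.

C ≈ 0.788 pF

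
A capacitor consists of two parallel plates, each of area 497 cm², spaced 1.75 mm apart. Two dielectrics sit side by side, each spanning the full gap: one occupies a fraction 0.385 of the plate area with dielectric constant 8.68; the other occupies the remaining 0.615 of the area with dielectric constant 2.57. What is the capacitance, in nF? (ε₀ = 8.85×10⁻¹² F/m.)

1.24 nF

A = 497 cm² = 4.97×10⁻² m².
Side-by-side slabs ⇒ two capacitors in parallel, each spanning the full gap.
C₁ = κ₁ε₀A₁/d = 8.68 × 8.85×10⁻¹² × 1.91×10⁻² / 1.75×10⁻³ = 8.40×10⁻¹⁰ F.
C₂ = κ₂ε₀A₂/d = 2.57 × 8.85×10⁻¹² × 3.06×10⁻² / 1.75×10⁻³ = 3.97×10⁻¹⁰ F.
C = C₁ + C₂ = 1.24×10⁻⁹ F.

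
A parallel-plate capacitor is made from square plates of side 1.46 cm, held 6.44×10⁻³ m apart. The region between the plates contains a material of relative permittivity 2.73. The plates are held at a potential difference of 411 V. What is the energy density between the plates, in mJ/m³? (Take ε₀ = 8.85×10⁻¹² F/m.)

E = V/d = 411 / 6.44×10⁻³ = 6.38×10⁴ V/m.
u = ½κε₀E² = ½ × 2.73 × 8.85×10⁻¹² × (6.38×10⁴)² = 4.92×10⁻² J/m³.

49.2 mJ/m³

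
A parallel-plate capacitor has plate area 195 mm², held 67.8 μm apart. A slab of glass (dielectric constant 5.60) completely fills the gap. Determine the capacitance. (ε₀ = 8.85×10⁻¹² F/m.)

A = 195 mm² = 1.95×10⁻⁴ m².
C = κε₀A/d = 5.60 × 8.85×10⁻¹² × 1.95×10⁻⁴ / 6.78×10⁻⁵ = 1.43×10⁻¹⁰ F.

143 pF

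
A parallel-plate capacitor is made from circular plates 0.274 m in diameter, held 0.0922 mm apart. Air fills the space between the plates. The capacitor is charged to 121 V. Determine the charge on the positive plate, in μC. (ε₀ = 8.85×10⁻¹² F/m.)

A = π(0.274/2 m)² = 5.90×10⁻² m².
C = ε₀A/d = 8.85×10⁻¹² × 5.90×10⁻² / 9.22×10⁻⁵ = 5.66×10⁻⁹ F.
Q = CV = 5.66×10⁻⁹ × 121 = 6.85×10⁻⁷ C.

0.685 μC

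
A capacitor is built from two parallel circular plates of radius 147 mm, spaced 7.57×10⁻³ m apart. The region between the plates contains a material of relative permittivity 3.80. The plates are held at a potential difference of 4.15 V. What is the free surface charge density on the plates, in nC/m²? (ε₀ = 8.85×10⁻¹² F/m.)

18.4 nC/m²

A = π(147 mm)² = 6.79×10⁻² m².
C = κε₀A/d = 3.80 × 8.85×10⁻¹² × 6.79×10⁻² / 7.57×10⁻³ = 3.02×10⁻¹⁰ F.
σ = Q/A = CV/A = 3.02×10⁻¹⁰ × 4.15 / 6.79×10⁻² = 1.84×10⁻⁸ C/m².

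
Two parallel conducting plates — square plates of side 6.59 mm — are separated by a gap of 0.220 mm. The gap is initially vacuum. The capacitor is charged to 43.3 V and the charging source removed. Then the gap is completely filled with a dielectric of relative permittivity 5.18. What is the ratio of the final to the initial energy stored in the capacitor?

Isolated ⇒ Q is held fixed.
C₂ = 5.18 C₁ and U = Q²/(2C), so U₂/U₁ = C₁/C₂ = 0.193.

0.193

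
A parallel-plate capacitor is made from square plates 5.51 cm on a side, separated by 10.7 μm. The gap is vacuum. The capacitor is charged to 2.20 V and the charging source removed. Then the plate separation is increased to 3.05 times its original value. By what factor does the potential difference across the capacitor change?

V₂/V₁ ≈ 3.05

Isolated ⇒ Q is held fixed.
C₂ = 0.328 C₁ and V = Q/C, so V₂/V₁ = C₁/C₂ = 3.05.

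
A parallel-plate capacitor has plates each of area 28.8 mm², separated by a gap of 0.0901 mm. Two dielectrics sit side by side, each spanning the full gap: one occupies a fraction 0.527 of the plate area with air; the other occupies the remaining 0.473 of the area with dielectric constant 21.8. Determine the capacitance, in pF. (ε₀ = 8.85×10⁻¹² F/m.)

C ≈ 30.7 pF

A = 28.8 mm² = 2.88×10⁻⁵ m².
Side-by-side slabs ⇒ two capacitors in parallel, each spanning the full gap.
C₁ = κ₁ε₀A₁/d = 1.00 × 8.85×10⁻¹² × 1.52×10⁻⁵ / 9.01×10⁻⁵ = 1.49×10⁻¹² F.
C₂ = κ₂ε₀A₂/d = 21.8 × 8.85×10⁻¹² × 1.36×10⁻⁵ / 9.01×10⁻⁵ = 2.92×10⁻¹¹ F.
C = C₁ + C₂ = 3.07×10⁻¹¹ F.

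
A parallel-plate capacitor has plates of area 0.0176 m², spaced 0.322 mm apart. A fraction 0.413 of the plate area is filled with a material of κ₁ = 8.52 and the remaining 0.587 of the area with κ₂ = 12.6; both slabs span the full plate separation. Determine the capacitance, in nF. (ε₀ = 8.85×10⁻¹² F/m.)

C ≈ 5.28 nF

Side-by-side slabs ⇒ two capacitors in parallel, each spanning the full gap.
C₁ = κ₁ε₀A₁/d = 8.52 × 8.85×10⁻¹² × 7.27×10⁻³ / 3.22×10⁻⁴ = 1.70×10⁻⁹ F.
C₂ = κ₂ε₀A₂/d = 12.6 × 8.85×10⁻¹² × 1.03×10⁻² / 3.22×10⁻⁴ = 3.58×10⁻⁹ F.
C = C₁ + C₂ = 5.28×10⁻⁹ F.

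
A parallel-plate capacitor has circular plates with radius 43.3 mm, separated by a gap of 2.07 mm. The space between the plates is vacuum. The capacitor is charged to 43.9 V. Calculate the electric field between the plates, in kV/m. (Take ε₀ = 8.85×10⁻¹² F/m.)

E = V/d = 43.9 / 2.07×10⁻³ = 2.12×10⁴ V/m.

21.2 kV/m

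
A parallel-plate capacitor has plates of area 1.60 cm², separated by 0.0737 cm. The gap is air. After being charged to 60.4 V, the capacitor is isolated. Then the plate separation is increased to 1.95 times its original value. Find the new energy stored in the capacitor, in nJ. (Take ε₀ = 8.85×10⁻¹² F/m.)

A = 1.60 cm² = 1.60×10⁻⁴ m².
Initially C₁ = ε₀A/d = 8.85×10⁻¹² × 1.60×10⁻⁴ / 7.37×10⁻⁴ = 1.92×10⁻¹² F.
U₁ = 3.50×10⁻⁹ J.
Isolated ⇒ Q is held fixed. C₂ = 0.513 C₁ and U = Q²/(2C), so U₂/U₁ = C₁/C₂ = 1.95.
U₂ = 1.95 × 3.50×10⁻⁹ = 6.83×10⁻⁹ J.

U ≈ 6.83 nJ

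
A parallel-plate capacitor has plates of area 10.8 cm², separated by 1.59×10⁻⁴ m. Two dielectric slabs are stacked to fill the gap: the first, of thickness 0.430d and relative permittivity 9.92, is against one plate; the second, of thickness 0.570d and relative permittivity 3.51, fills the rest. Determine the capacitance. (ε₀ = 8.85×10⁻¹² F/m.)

292 pF

A = 10.8 cm² = 1.08×10⁻³ m².
Stacked slabs ⇒ two capacitors in series, each with the full plate area.
C₁ = κ₁ε₀A/d₁ = 9.92 × 8.85×10⁻¹² × 1.08×10⁻³ / 6.84×10⁻⁵ = 1.39×10⁻⁹ F.
C₂ = κ₂ε₀A/d₂ = 3.51 × 8.85×10⁻¹² × 1.08×10⁻³ / 9.06×10⁻⁵ = 3.70×10⁻¹⁰ F.
C = (1/C₁ + 1/C₂)⁻¹ = 2.92×10⁻¹⁰ F.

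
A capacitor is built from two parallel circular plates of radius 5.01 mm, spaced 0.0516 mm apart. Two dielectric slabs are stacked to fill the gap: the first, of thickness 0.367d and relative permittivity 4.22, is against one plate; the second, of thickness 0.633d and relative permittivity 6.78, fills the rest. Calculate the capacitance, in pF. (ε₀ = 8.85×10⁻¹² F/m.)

75.0 pF

A = π(5.01 mm)² = 7.89×10⁻⁵ m².
Stacked slabs ⇒ two capacitors in series, each with the full plate area.
C₁ = κ₁ε₀A/d₁ = 4.22 × 8.85×10⁻¹² × 7.89×10⁻⁵ / 1.89×10⁻⁵ = 1.56×10⁻¹⁰ F.
C₂ = κ₂ε₀A/d₂ = 6.78 × 8.85×10⁻¹² × 7.89×10⁻⁵ / 3.27×10⁻⁵ = 1.45×10⁻¹⁰ F.
C = (1/C₁ + 1/C₂)⁻¹ = 7.50×10⁻¹¹ F.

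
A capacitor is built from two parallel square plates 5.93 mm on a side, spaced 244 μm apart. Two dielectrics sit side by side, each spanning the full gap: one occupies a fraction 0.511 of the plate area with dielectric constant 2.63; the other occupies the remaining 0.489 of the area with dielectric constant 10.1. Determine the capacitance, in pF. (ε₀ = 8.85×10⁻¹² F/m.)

C ≈ 8.01 pF

A = (5.93 mm)² = 3.52×10⁻⁵ m².
Side-by-side slabs ⇒ two capacitors in parallel, each spanning the full gap.
C₁ = κ₁ε₀A₁/d = 2.63 × 8.85×10⁻¹² × 1.80×10⁻⁵ / 2.44×10⁻⁴ = 1.71×10⁻¹² F.
C₂ = κ₂ε₀A₂/d = 10.1 × 8.85×10⁻¹² × 1.72×10⁻⁵ / 2.44×10⁻⁴ = 6.30×10⁻¹² F.
C = C₁ + C₂ = 8.01×10⁻¹² F.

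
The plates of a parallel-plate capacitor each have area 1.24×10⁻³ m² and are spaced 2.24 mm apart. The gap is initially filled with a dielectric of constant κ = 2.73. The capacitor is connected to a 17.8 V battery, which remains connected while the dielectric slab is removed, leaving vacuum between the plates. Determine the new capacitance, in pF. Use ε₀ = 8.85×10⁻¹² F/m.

Initially C₁ = κε₀A/d = 2.73 × 8.85×10⁻¹² × 1.24×10⁻³ / 2.24×10⁻³ = 1.34×10⁻¹¹ F.
C = κε₀A/d scales with κ, so C₂/C₁ = 1/κ = 1/2.73 = 0.366.
C₂ = 0.366 × 1.34×10⁻¹¹ = 4.90×10⁻¹² F.

4.90 pF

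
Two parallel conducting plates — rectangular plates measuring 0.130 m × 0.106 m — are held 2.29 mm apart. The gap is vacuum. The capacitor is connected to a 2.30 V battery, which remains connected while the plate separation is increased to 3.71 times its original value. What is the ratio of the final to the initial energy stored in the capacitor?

0.270

Battery connected ⇒ V is held fixed.
C₂ = 0.270 C₁ and U = ½CV², so U₂/U₁ = C₂/C₁ = 0.270.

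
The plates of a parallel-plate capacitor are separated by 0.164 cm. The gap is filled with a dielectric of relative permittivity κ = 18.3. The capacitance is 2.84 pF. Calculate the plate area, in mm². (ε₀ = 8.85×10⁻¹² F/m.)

28.8 mm²

A = Cd/(κε₀) = 2.84×10⁻¹² × 1.64×10⁻³ / (18.3 × 8.85×10⁻¹²) = 2.88×10⁻⁵ m².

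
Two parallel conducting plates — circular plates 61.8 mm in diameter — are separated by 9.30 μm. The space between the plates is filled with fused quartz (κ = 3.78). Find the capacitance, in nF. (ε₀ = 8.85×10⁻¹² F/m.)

C ≈ 10.8 nF

A = π(61.8/2 mm)² = 3.00×10⁻³ m².
C = κε₀A/d = 3.78 × 8.85×10⁻¹² × 3.00×10⁻³ / 9.30×10⁻⁶ = 1.08×10⁻⁸ F.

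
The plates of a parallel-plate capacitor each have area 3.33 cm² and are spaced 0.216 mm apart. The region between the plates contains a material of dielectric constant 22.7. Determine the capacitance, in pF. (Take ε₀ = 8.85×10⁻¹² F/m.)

A = 3.33 cm² = 3.33×10⁻⁴ m².
C = κε₀A/d = 22.7 × 8.85×10⁻¹² × 3.33×10⁻⁴ / 2.16×10⁻⁴ = 3.10×10⁻¹⁰ F.

310 pF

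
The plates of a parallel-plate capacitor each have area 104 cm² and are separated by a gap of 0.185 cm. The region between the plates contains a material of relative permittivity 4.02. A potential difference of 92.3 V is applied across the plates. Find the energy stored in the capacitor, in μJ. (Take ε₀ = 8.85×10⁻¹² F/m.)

A = 104 cm² = 1.04×10⁻² m².
C = κε₀A/d = 4.02 × 8.85×10⁻¹² × 1.04×10⁻² / 1.85×10⁻³ = 2.00×10⁻¹⁰ F.
U = ½CV² = ½ × 2.00×10⁻¹⁰ × (92.3)² = 8.52×10⁻⁷ J.

U ≈ 0.852 μJ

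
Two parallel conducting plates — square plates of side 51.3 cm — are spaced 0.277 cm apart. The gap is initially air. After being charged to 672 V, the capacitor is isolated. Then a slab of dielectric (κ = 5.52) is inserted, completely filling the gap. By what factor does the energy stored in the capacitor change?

Isolated ⇒ Q is held fixed.
C₂ = 5.52 C₁ and U = Q²/(2C), so U₂/U₁ = C₁/C₂ = 0.181.

0.181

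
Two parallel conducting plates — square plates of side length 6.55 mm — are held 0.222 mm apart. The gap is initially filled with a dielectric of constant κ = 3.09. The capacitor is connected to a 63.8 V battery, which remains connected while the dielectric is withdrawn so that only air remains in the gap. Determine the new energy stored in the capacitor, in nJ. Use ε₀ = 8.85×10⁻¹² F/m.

3.48 nJ

A = (6.55 mm)² = 4.29×10⁻⁵ m².
Initially C₁ = κε₀A/d = 3.09 × 8.85×10⁻¹² × 4.29×10⁻⁵ / 2.22×10⁻⁴ = 5.28×10⁻¹² F.
U₁ = 1.08×10⁻⁸ J.
Battery connected ⇒ V is held fixed. C₂ = 0.324 C₁ and U = ½CV², so U₂/U₁ = C₂/C₁ = 0.324.
U₂ = 0.324 × 1.08×10⁻⁸ = 3.48×10⁻⁹ J.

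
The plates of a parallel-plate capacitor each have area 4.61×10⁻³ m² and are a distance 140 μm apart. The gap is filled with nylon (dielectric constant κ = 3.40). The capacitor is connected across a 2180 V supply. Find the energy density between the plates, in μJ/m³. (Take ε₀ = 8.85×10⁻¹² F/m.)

3.65×10⁹ μJ/m³

E = V/d = 2180 / 1.40×10⁻⁴ = 1.56×10⁷ V/m.
u = ½κε₀E² = ½ × 3.40 × 8.85×10⁻¹² × (1.56×10⁷)² = 3.65×10³ J/m³.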